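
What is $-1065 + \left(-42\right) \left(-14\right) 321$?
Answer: $187683$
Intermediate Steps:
$-1065 + \left(-42\right) \left(-14\right) 321 = -1065 + 588 \cdot 321 = -1065 + 188748 = 187683$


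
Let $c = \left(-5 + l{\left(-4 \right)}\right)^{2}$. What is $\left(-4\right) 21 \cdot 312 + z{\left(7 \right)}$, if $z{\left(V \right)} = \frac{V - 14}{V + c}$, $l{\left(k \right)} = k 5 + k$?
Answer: $- \frac{22224391}{848} \approx -26208.0$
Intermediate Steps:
$l{\left(k \right)} = 6 k$ ($l{\left(k \right)} = 5 k + k = 6 k$)
$c = 841$ ($c = \left(-5 + 6 \left(-4\right)\right)^{2} = \left(-5 - 24\right)^{2} = \left(-29\right)^{2} = 841$)
$z{\left(V \right)} = \frac{-14 + V}{841 + V}$ ($z{\left(V \right)} = \frac{V - 14}{V + 841} = \frac{-14 + V}{841 + V}$)
$\left(-4\right) 21 \cdot 312 + z{\left(7 \right)} = \left(-4\right) 21 \cdot 312 + \frac{-14 + 7}{841 + 7} = \left(-84\right) 312 + \frac{1}{848} \left(-7\right) = -26208 + \frac{1}{848} \left(-7\right) = -26208 - \frac{7}{848} = - \frac{22224391}{848}$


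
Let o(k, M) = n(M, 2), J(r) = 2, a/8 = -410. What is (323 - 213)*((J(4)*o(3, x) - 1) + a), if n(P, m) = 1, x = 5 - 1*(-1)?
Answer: -360690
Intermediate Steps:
a = -3280 (a = 8*(-410) = -3280)
x = 6 (x = 5 + 1 = 6)
o(k, M) = 1
(323 - 213)*((J(4)*o(3, x) - 1) + a) = (323 - 213)*((2*1 - 1) - 3280) = 110*((2 - 1) - 3280) = 110*(1 - 3280) = 110*(-3279) = -360690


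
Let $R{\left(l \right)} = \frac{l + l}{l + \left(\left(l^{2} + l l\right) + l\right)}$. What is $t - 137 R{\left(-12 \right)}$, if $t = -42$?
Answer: $- \frac{325}{11} \approx -29.545$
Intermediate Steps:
$R{\left(l \right)} = \frac{2 l}{2 l + 2 l^{2}}$ ($R{\left(l \right)} = \frac{2 l}{l + \left(\left(l^{2} + l^{2}\right) + l\right)} = \frac{2 l}{l + \left(2 l^{2} + l\right)} = \frac{2 l}{l + \left(l + 2 l^{2}\right)} = \frac{2 l}{2 l + 2 l^{2}}$)
$t - 137 R{\left(-12 \right)} = -42 - \frac{137}{1 - 12} = -42 - \frac{137}{-11} = -42 - - \frac{137}{11} = -42 + \frac{137}{11} = - \frac{325}{11}$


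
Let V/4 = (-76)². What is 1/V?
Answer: 1/23104 ≈ 4.3283e-5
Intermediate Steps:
V = 23104 (V = 4*(-76)² = 4*5776 = 23104)
1/V = 1/23104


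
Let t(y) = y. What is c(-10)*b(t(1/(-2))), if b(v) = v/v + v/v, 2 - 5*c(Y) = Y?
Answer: 24/5 ≈ 4.8000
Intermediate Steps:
c(Y) = ⅖ - Y/5
b(v) = 2 (b(v) = 1 + 1 = 2)
c(-10)*b(t(1/(-2))) = (⅖ - ⅕*(-10))*2 = (⅖ + 2)*2 = (12/5)*2 = 24/5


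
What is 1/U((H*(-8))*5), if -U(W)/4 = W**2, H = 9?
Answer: -1/518400 ≈ -1.9290e-6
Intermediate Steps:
U(W) = -4*W**2
1/U((H*(-8))*5) = 1/(-4*((9*(-8))*5)**2) = 1/(-4*(-72*5)**2) = 1/(-4*(-360)**2) = 1/(-4*129600) = 1/(-518400) = -1/518400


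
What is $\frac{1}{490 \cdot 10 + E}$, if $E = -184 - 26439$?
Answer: $- \frac{1}{21723} \approx -4.6034 \cdot 10^{-5}$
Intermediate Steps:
$E = -26623$ ($E = -184 - 26439 = -26623$)
$\frac{1}{490 \cdot 10 + E} = \frac{1}{490 \cdot 10 - 26623} = \frac{1}{4900 - 26623} = \frac{1}{-21723} = - \frac{1}{21723}$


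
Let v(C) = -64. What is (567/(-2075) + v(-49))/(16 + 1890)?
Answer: -133367/3954950 ≈ -0.033722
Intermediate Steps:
(567/(-2075) + v(-49))/(16 + 1890) = (567/(-2075) - 64)/(16 + 1890) = (567*(-1/2075) - 64)/1906 = (-567/2075 - 64)*(1/1906) = -133367/2075*1/1906 = -133367/3954950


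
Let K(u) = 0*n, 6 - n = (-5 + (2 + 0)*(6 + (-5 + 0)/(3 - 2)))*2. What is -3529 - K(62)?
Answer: -3529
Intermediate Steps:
n = 12 (n = 6 - (-5 + (2 + 0)*(6 + (-5 + 0)/(3 - 2)))*2 = 6 - (-5 + 2*(6 - 5/1))*2 = 6 - (-5 + 2*(6 - 5*1))*2 = 6 - (-5 + 2*(6 - 5))*2 = 6 - (-5 + 2*1)*2 = 6 - (-5 + 2)*2 = 6 - (-3)*2 = 6 - 1*(-6) = 6 + 6 = 12)
K(u) = 0 (K(u) = 0*12 = 0)
-3529 - K(62) = -3529 - 1*0 = -3529 + 0 = -3529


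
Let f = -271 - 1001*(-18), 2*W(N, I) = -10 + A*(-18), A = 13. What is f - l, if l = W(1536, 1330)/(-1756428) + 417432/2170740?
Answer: 2819338103006111/158864521530 ≈ 17747.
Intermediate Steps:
W(N, I) = -122 (W(N, I) = (-10 + 13*(-18))/2 = (-10 - 234)/2 = (½)*(-244) = -122)
l = 30560586799/158864521530 (l = -122/(-1756428) + 417432/2170740 = -122*(-1/1756428) + 417432*(1/2170740) = 61/878214 + 34786/180895 = 30560586799/158864521530 ≈ 0.19237)
f = 17747 (f = -271 + 18018 = 17747)
f - l = 17747 - 1*30560586799/158864521530 = 17747 - 30560586799/158864521530 = 2819338103006111/158864521530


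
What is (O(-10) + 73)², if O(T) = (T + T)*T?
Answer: 74529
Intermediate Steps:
O(T) = 2*T² (O(T) = (2*T)*T = 2*T²)
(O(-10) + 73)² = (2*(-10)² + 73)² = (2*100 + 73)² = (200 + 73)² = 273² = 74529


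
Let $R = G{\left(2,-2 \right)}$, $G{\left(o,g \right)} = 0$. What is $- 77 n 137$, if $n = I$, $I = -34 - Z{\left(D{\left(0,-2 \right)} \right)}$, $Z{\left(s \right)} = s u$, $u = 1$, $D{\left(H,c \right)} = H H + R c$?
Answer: $358666$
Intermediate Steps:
$R = 0$
$D{\left(H,c \right)} = H^{2}$ ($D{\left(H,c \right)} = H H + 0 c = H^{2} + 0 = H^{2}$)
$Z{\left(s \right)} = s$ ($Z{\left(s \right)} = s 1 = s$)
$I = -34$ ($I = -34 - 0^{2} = -34 - 0 = -34 + 0 = -34$)
$n = -34$
$- 77 n 137 = \left(-77\right) \left(-34\right) 137 = 2618 \cdot 137 = 358666$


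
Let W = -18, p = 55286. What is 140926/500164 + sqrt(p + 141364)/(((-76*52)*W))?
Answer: 70463/250082 + 5*sqrt(874)/23712 ≈ 0.28799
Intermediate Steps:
140926/500164 + sqrt(p + 141364)/(((-76*52)*W)) = 140926/500164 + sqrt(55286 + 141364)/((-76*52*(-18))) = 140926*(1/500164) + sqrt(196650)/((-3952*(-18))) = 70463/250082 + (15*sqrt(874))/71136 = 70463/250082 + (15*sqrt(874))*(1/71136) = 70463/250082 + 5*sqrt(874)/23712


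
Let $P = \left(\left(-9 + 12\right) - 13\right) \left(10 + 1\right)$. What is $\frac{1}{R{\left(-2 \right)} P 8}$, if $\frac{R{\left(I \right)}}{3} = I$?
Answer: $\frac{1}{5280} \approx 0.00018939$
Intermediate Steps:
$R{\left(I \right)} = 3 I$
$P = -110$ ($P = \left(3 - 13\right) 11 = \left(-10\right) 11 = -110$)
$\frac{1}{R{\left(-2 \right)} P 8} = \frac{1}{3 \left(-2\right) \left(-110\right) 8} = \frac{1}{\left(-6\right) \left(-110\right) 8} = \frac{1}{660 \cdot 8} = \frac{1}{5280}$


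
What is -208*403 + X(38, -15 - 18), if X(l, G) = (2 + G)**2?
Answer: -82863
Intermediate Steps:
-208*403 + X(38, -15 - 18) = -208*403 + (2 + (-15 - 18))**2 = -83824 + (2 - 33)**2 = -83824 + (-31)**2 = -83824 + 961 = -82863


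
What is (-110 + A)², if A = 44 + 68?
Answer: 4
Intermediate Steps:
A = 112
(-110 + A)² = (-110 + 112)² = 2² = 4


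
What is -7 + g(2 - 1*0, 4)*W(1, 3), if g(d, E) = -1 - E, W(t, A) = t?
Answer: -12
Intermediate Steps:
-7 + g(2 - 1*0, 4)*W(1, 3) = -7 + (-1 - 1*4)*1 = -7 + (-1 - 4)*1 = -7 - 5*1 = -7 - 5 = -12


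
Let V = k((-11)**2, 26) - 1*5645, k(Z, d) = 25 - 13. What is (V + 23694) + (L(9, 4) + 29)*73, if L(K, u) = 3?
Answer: 20397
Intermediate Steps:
k(Z, d) = 12
V = -5633 (V = 12 - 1*5645 = 12 - 5645 = -5633)
(V + 23694) + (L(9, 4) + 29)*73 = (-5633 + 23694) + (3 + 29)*73 = 18061 + 32*73 = 18061 + 2336 = 20397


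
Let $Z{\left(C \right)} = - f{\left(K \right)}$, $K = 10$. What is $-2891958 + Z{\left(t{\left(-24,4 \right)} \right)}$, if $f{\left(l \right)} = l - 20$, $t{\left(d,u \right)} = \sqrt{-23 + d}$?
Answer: $-2891948$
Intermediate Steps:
$f{\left(l \right)} = -20 + l$ ($f{\left(l \right)} = l - 20 = -20 + l$)
$Z{\left(C \right)} = 10$ ($Z{\left(C \right)} = - (-20 + 10) = \left(-1\right) \left(-10\right) = 10$)
$-2891958 + Z{\left(t{\left(-24,4 \right)} \right)} = -2891958 + 10 = -2891948$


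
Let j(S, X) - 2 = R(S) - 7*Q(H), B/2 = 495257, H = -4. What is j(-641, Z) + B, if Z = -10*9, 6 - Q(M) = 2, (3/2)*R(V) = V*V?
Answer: 3793226/3 ≈ 1.2644e+6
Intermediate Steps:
B = 990514 (B = 2*495257 = 990514)
R(V) = 2*V²/3 (R(V) = 2*(V*V)/3 = 2*V²/3)
Q(M) = 4 (Q(M) = 6 - 1*2 = 6 - 2 = 4)
Z = -90
j(S, X) = -26 + 2*S²/3 (j(S, X) = 2 + (2*S²/3 - 7*4) = 2 + (2*S²/3 - 28) = 2 + (-28 + 2*S²/3) = -26 + 2*S²/3)
j(-641, Z) + B = (-26 + (⅔)*(-641)²) + 990514 = (-26 + (⅔)*410881) + 990514 = (-26 + 821762/3) + 990514 = 821684/3 + 990514 = 3793226/3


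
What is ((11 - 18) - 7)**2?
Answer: 196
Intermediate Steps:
((11 - 18) - 7)**2 = (-7 - 7)**2 = (-14)**2 = 196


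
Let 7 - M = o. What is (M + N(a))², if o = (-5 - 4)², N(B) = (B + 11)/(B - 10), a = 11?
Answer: 2704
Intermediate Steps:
N(B) = (11 + B)/(-10 + B)
o = 81 (o = (-9)² = 81)
M = -74 (M = 7 - 1*81 = 7 - 81 = -74)
(M + N(a))² = (-74 + (11 + 11)/(-10 + 11))² = (-74 + 22/1)² = (-74 + 1*22)² = (-74 + 22)² = (-52)² = 2704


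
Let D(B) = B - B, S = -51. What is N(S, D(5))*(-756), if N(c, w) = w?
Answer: 0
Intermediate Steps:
D(B) = 0
N(S, D(5))*(-756) = 0*(-756) = 0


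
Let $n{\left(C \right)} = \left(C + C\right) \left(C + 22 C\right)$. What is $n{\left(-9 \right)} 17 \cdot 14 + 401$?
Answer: $887189$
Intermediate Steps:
$n{\left(C \right)} = 46 C^{2}$ ($n{\left(C \right)} = 2 C 23 C = 46 C^{2}$)
$n{\left(-9 \right)} 17 \cdot 14 + 401 = 46 \left(-9\right)^{2} \cdot 17 \cdot 14 + 401 = 46 \cdot 81 \cdot 238 + 401 = 3726 \cdot 238 + 401 = 886788 + 401 = 887189$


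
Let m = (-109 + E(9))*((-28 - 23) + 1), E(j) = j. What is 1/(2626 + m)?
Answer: 1/7626 ≈ 0.00013113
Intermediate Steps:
m = 5000 (m = (-109 + 9)*((-28 - 23) + 1) = -100*(-51 + 1) = -100*(-50) = 5000)
1/(2626 + m) = 1/(2626 + 5000) = 1/7626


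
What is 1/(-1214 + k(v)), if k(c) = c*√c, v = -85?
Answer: I/(-1214*I + 85*√85) ≈ -0.00058144 + 0.00037533*I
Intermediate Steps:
k(c) = c^(3/2)
1/(-1214 + k(v)) = 1/(-1214 + (-85)^(3/2)) = 1/(-1214 - 85*I*√85)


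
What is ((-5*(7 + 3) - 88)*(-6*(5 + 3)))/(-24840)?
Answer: -4/15 ≈ -0.26667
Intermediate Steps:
((-5*(7 + 3) - 88)*(-6*(5 + 3)))/(-24840) = ((-5*10 - 88)*(-6*8))*(-1/24840) = ((-50 - 88)*(-48))*(-1/24840) = -138*(-48)*(-1/24840) = 6624*(-1/24840) = -4/15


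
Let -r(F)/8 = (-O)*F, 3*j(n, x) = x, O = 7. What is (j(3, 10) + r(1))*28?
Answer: 4984/3 ≈ 1661.3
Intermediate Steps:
j(n, x) = x/3
r(F) = 56*F (r(F) = -8*(-1*7)*F = -(-56)*F = 56*F)
(j(3, 10) + r(1))*28 = ((⅓)*10 + 56*1)*28 = (10/3 + 56)*28 = (178/3)*28 = 4984/3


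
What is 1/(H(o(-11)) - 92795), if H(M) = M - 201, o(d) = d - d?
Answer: -1/92996 ≈ -1.0753e-5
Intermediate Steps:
o(d) = 0
H(M) = -201 + M
1/(H(o(-11)) - 92795) = 1/((-201 + 0) - 92795) = 1/(-201 - 92795) = 1/(-92996) = -1/92996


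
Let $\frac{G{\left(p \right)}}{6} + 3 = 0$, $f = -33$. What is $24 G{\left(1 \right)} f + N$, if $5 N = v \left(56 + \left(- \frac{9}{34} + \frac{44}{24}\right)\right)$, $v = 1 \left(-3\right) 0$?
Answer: $14256$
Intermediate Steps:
$G{\left(p \right)} = -18$ ($G{\left(p \right)} = -18 + 6 \cdot 0 = -18 + 0 = -18$)
$v = 0$ ($v = \left(-3\right) 0 = 0$)
$N = 0$ ($N = \frac{0 \left(56 + \left(- \frac{9}{34} + \frac{44}{24}\right)\right)}{5} = \frac{0 \left(56 + \left(\left(-9\right) \frac{1}{34} + 44 \cdot \frac{1}{24}\right)\right)}{5} = \frac{0 \left(56 + \left(- \frac{9}{34} + \frac{11}{6}\right)\right)}{5} = \frac{0 \left(56 + \frac{80}{51}\right)}{5} = \frac{0 \cdot \frac{2936}{51}}{5} = \frac{1}{5} \cdot 0 = 0$)
$24 G{\left(1 \right)} f + N = 24 \left(-18\right) \left(-33\right) + 0 = \left(-432\right) \left(-33\right) + 0 = 14256 + 0 = 14256$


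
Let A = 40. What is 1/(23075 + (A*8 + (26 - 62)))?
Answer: 1/23359 ≈ 4.2810e-5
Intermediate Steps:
1/(23075 + (A*8 + (26 - 62))) = 1/(23075 + (40*8 + (26 - 62))) = 1/(23075 + (320 - 36)) = 1/(23075 + 284) = 1/23359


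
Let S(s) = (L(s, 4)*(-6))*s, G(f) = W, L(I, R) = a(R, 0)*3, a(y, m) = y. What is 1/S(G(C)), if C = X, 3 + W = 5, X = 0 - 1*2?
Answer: -1/144 ≈ -0.0069444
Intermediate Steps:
X = -2 (X = 0 - 2 = -2)
W = 2 (W = -3 + 5 = 2)
L(I, R) = 3*R (L(I, R) = R*3 = 3*R)
C = -2
G(f) = 2
S(s) = -72*s (S(s) = ((3*4)*(-6))*s = (12*(-6))*s = -72*s)
1/S(G(C)) = 1/(-72*2) = 1/(-144) = -1/144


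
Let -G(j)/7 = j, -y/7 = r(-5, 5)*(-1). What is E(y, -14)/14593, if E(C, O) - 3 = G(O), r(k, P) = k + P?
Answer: 101/14593 ≈ 0.0069211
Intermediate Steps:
r(k, P) = P + k
y = 0 (y = -7*(5 - 5)*(-1) = -0*(-1) = -7*0 = 0)
G(j) = -7*j
E(C, O) = 3 - 7*O
E(y, -14)/14593 = (3 - 7*(-14))/14593 = (3 + 98)*(1/14593) = 101*(1/14593) = 101/14593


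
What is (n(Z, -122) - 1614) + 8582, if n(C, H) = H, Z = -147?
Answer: 6846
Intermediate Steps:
(n(Z, -122) - 1614) + 8582 = (-122 - 1614) + 8582 = -1736 + 8582 = 6846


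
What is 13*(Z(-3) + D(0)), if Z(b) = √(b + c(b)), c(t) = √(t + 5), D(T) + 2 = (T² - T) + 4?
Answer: 26 + 13*√(-3 + √2) ≈ 26.0 + 16.371*I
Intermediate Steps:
D(T) = 2 + T² - T (D(T) = -2 + ((T² - T) + 4) = -2 + (4 + T² - T) = 2 + T² - T)
c(t) = √(5 + t)
Z(b) = √(b + √(5 + b))
13*(Z(-3) + D(0)) = 13*(√(-3 + √(5 - 3)) + (2 + 0² - 1*0)) = 13*(√(-3 + √2) + (2 + 0 + 0)) = 13*(√(-3 + √2) + 2) = 13*(2 + √(-3 + √2)) = 26 + 13*√(-3 + √2)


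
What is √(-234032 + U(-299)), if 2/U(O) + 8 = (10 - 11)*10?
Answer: I*√2106289/3 ≈ 483.77*I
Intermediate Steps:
U(O) = -⅑ (U(O) = 2/(-8 + (10 - 11)*10) = 2/(-8 - 1*10) = 2/(-8 - 10) = 2/(-18) = 2*(-1/18) = -⅑)
√(-234032 + U(-299)) = √(-234032 - ⅑) = √(-2106289/9) = I*√2106289/3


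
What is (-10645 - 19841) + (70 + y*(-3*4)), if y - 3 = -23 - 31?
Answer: -29804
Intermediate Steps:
y = -51 (y = 3 + (-23 - 31) = 3 - 54 = -51)
(-10645 - 19841) + (70 + y*(-3*4)) = (-10645 - 19841) + (70 - (-153)*4) = -30486 + (70 - 51*(-12)) = -30486 + (70 + 612) = -30486 + 682 = -29804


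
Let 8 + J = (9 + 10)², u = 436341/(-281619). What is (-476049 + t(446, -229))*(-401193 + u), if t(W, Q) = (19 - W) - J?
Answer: 5986005717675648/31291 ≈ 1.9130e+11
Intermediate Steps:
u = -145447/93873 (u = 436341*(-1/281619) = -145447/93873 ≈ -1.5494)
J = 353 (J = -8 + (9 + 10)² = -8 + 19² = -8 + 361 = 353)
t(W, Q) = -334 - W (t(W, Q) = (19 - W) - 1*353 = (19 - W) - 353 = -334 - W)
(-476049 + t(446, -229))*(-401193 + u) = (-476049 + (-334 - 1*446))*(-401193 - 145447/93873) = (-476049 + (-334 - 446))*(-37661335936/93873) = (-476049 - 780)*(-37661335936/93873) = -476829*(-37661335936/93873) = 5986005717675648/31291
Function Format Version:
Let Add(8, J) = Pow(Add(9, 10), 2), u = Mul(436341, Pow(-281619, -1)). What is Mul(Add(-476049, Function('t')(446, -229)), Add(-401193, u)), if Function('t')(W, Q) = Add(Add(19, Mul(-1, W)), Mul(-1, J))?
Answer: Rational(5986005717675648, 31291) ≈ 1.9130e+11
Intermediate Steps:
u = Rational(-145447, 93873) (u = Mul(436341, Rational(-1, 281619)) = Rational(-145447, 93873) ≈ -1.5494)
J = 353 (J = Add(-8, Pow(Add(9, 10), 2)) = Add(-8, Pow(19, 2)) = Add(-8, 361) = 353)
Function('t')(W, Q) = Add(-334, Mul(-1, W)) (Function('t')(W, Q) = Add(Add(19, Mul(-1, W)), Mul(-1, 353)) = Add(Add(19, Mul(-1, W)), -353) = Add(-334, Mul(-1, W)))
Mul(Add(-476049, Function('t')(446, -229)), Add(-401193, u)) = Mul(Add(-476049, Add(-334, Mul(-1, 446))), Add(-401193, Rational(-145447, 93873))) = Mul(Add(-476049, Add(-334, -446)), Rational(-37661335936, 93873)) = Mul(Add(-476049, -780), Rational(-37661335936, 93873)) = Mul(-476829, Rational(-37661335936, 93873)) = Rational(5986005717675648, 31291)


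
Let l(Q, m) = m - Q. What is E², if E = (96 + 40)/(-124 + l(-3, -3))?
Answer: 1156/961 ≈ 1.2029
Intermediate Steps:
E = -34/31 (E = (96 + 40)/(-124 + (-3 - 1*(-3))) = 136/(-124 + (-3 + 3)) = 136/(-124 + 0) = 136/(-124) = 136*(-1/124) = -34/31 ≈ -1.0968)
E² = (-34/31)² = 1156/961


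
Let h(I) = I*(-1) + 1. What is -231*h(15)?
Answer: 3234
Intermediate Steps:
h(I) = 1 - I (h(I) = -I + 1 = 1 - I)
-231*h(15) = -231*(1 - 1*15) = -231*(1 - 15) = -231*(-14) = 3234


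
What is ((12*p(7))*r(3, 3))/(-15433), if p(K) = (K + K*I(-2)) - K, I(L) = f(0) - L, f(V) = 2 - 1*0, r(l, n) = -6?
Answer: 2016/15433 ≈ 0.13063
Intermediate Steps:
f(V) = 2 (f(V) = 2 + 0 = 2)
I(L) = 2 - L
p(K) = 4*K (p(K) = (K + K*(2 - 1*(-2))) - K = (K + K*(2 + 2)) - K = (K + K*4) - K = (K + 4*K) - K = 5*K - K = 4*K)
((12*p(7))*r(3, 3))/(-15433) = ((12*(4*7))*(-6))/(-15433) = ((12*28)*(-6))*(-1/15433) = (336*(-6))*(-1/15433) = -2016*(-1/15433) = 2016/15433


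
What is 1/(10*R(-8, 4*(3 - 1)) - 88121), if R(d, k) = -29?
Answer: -1/88411 ≈ -1.1311e-5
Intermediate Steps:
1/(10*R(-8, 4*(3 - 1)) - 88121) = 1/(10*(-29) - 88121) = 1/(-290 - 88121) = 1/(-88411) = -1/88411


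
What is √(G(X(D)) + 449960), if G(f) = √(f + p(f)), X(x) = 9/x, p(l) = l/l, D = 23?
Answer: 2*√(59507210 + 23*√46)/23 ≈ 670.79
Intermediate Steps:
p(l) = 1
G(f) = √(1 + f) (G(f) = √(f + 1) = √(1 + f))
√(G(X(D)) + 449960) = √(√(1 + 9/23) + 449960) = √(√(32/23) + 449960) = √(4*√46/23 + 449960) = √(449960 + 4*√46/23)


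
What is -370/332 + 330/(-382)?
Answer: -62725/31706 ≈ -1.9783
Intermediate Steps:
-370/332 + 330/(-382) = -370*1/332 + 330*(-1/382) = -185/166 - 165/191 = -62725/31706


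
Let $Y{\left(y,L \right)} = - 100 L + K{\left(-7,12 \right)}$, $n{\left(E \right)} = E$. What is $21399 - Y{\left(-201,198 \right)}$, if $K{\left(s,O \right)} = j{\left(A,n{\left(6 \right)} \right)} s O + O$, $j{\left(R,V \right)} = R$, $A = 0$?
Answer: $41187$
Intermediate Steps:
$K{\left(s,O \right)} = O$ ($K{\left(s,O \right)} = 0 s O + O = 0 O + O = 0 + O = O$)
$Y{\left(y,L \right)} = 12 - 100 L$ ($Y{\left(y,L \right)} = - 100 L + 12 = 12 - 100 L$)
$21399 - Y{\left(-201,198 \right)} = 21399 - \left(12 - 19800\right) = 21399 - -19788 = 21399 + 19788 = 41187$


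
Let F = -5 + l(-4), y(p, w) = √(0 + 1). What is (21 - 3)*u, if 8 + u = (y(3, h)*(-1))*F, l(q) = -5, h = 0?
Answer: 36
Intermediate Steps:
y(p, w) = 1 (y(p, w) = √1 = 1)
F = -10 (F = -5 - 5 = -10)
u = 2 (u = -8 + (1*(-1))*(-10) = -8 - 1*(-10) = -8 + 10 = 2)
(21 - 3)*u = (21 - 3)*2 = 18*2 = 36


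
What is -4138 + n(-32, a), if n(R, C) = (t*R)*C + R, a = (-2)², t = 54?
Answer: -11082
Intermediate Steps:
a = 4
n(R, C) = R + 54*C*R (n(R, C) = (54*R)*C + R = 54*C*R + R = R + 54*C*R)
-4138 + n(-32, a) = -4138 - 32*(1 + 54*4) = -4138 - 32*(1 + 216) = -4138 - 32*217 = -4138 - 6944 = -11082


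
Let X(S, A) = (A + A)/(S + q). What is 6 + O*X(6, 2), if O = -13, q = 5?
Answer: 14/11 ≈ 1.2727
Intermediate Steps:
X(S, A) = 2*A/(5 + S) (X(S, A) = (A + A)/(S + 5) = (2*A)/(5 + S) = 2*A/(5 + S))
6 + O*X(6, 2) = 6 - 26*2/(5 + 6) = 6 - 26*2/11 = 6 - 13*4/11 = 6 - 52/11 = 14/11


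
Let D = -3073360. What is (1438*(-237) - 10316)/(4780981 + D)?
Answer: -351122/1707621 ≈ -0.20562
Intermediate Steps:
(1438*(-237) - 10316)/(4780981 + D) = (1438*(-237) - 10316)/(4780981 - 3073360) = (-340806 - 10316)/1707621 = -351122*1/1707621 = -351122/1707621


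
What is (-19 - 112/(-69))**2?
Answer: 1437601/4761 ≈ 301.95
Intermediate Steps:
(-19 - 112/(-69))**2 = (-19 - 112*(-1/69))**2 = (-19 + 112/69)**2 = (-1199/69)**2 = 1437601/4761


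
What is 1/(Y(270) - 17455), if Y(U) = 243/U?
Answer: -10/174541 ≈ -5.7293e-5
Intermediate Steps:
1/(Y(270) - 17455) = 1/(243/270 - 17455) = 1/(243*(1/270) - 17455) = 1/(9/10 - 17455) = 1/(-174541/10) = -10/174541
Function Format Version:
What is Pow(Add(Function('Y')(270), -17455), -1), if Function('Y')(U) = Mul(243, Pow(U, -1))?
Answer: Rational(-10, 174541) ≈ -5.7293e-5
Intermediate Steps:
Pow(Add(Function('Y')(270), -17455), -1) = Pow(Add(Mul(243, Pow(270, -1)), -17455), -1) = Pow(Add(Mul(243, Rational(1, 270)), -17455), -1) = Pow(Add(Rational(9, 10), -17455), -1) = Pow(Rational(-174541, 10), -1) = Rational(-10, 174541)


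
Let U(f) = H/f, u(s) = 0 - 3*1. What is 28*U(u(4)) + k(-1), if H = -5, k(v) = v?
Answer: 137/3 ≈ 45.667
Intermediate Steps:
u(s) = -3 (u(s) = 0 - 3 = -3)
U(f) = -5/f
28*U(u(4)) + k(-1) = 28*(-5/(-3)) - 1 = 28*(-5*(-⅓)) - 1 = 28*(5/3) - 1 = 140/3 - 1 = 137/3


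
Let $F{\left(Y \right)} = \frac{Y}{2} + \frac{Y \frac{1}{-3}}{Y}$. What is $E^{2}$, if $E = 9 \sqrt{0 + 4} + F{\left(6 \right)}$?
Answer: $\frac{3844}{9} \approx 427.11$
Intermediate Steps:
$F{\left(Y \right)} = - \frac{1}{3} + \frac{Y}{2}$ ($F{\left(Y \right)} = Y \frac{1}{2} + \frac{Y \left(- \frac{1}{3}\right)}{Y} = \frac{Y}{2} + \frac{\left(- \frac{1}{3}\right) Y}{Y} = \frac{Y}{2} - \frac{1}{3} = - \frac{1}{3} + \frac{Y}{2}$)
$E = \frac{62}{3}$ ($E = 9 \sqrt{0 + 4} + \left(- \frac{1}{3} + \frac{1}{2} \cdot 6\right) = 9 \sqrt{4} + \left(- \frac{1}{3} + 3\right) = 9 \cdot 2 + \frac{8}{3} = 18 + \frac{8}{3} = \frac{62}{3} \approx 20.667$)
$E^{2} = \left(\frac{62}{3}\right)^{2} = \frac{3844}{9}$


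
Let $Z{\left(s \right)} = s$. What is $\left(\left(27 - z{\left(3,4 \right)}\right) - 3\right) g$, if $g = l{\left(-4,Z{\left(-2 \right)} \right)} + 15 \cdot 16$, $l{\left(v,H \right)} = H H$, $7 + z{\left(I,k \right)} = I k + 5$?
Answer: $3416$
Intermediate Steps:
$z{\left(I,k \right)} = -2 + I k$ ($z{\left(I,k \right)} = -7 + \left(I k + 5\right) = -7 + \left(5 + I k\right) = -2 + I k$)
$l{\left(v,H \right)} = H^{2}$
$g = 244$ ($g = \left(-2\right)^{2} + 15 \cdot 16 = 4 + 240 = 244$)
$\left(\left(27 - z{\left(3,4 \right)}\right) - 3\right) g = \left(\left(27 - \left(-2 + 3 \cdot 4\right)\right) - 3\right) 244 = \left(\left(27 - \left(-2 + 12\right)\right) - 3\right) 244 = \left(\left(27 - 10\right) - 3\right) 244 = \left(17 - 3\right) 244 = 14 \cdot 244 = 3416$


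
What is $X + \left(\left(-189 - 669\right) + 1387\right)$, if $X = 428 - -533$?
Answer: $1490$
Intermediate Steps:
$X = 961$ ($X = 428 + 533 = 961$)
$X + \left(\left(-189 - 669\right) + 1387\right) = 961 + \left(\left(-189 - 669\right) + 1387\right) = 961 + \left(-858 + 1387\right) = 961 + 529 = 1490$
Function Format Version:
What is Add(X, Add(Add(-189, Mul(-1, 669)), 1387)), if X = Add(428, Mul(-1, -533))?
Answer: 1490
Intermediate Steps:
X = 961 (X = Add(428, 533) = 961)
Add(X, Add(Add(-189, Mul(-1, 669)), 1387)) = Add(961, Add(Add(-189, Mul(-1, 669)), 1387)) = Add(961, Add(Add(-189, -669), 1387)) = Add(961, Add(-858, 1387)) = Add(961, 529) = 1490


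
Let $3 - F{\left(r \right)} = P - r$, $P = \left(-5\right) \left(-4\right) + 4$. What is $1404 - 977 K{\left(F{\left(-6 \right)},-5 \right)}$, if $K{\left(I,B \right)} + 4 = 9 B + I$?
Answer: $75656$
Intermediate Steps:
$P = 24$ ($P = 20 + 4 = 24$)
$F{\left(r \right)} = -21 + r$ ($F{\left(r \right)} = 3 - \left(24 - r\right) = 3 + \left(-24 + r\right) = -21 + r$)
$K{\left(I,B \right)} = -4 + I + 9 B$ ($K{\left(I,B \right)} = -4 + \left(9 B + I\right) = -4 + \left(I + 9 B\right) = -4 + I + 9 B$)
$1404 - 977 K{\left(F{\left(-6 \right)},-5 \right)} = 1404 - 977 \left(-4 - 27 + 9 \left(-5\right)\right) = 1404 - 977 \left(-4 - 27 - 45\right) = 1404 - -74252 = 1404 + 74252 = 75656$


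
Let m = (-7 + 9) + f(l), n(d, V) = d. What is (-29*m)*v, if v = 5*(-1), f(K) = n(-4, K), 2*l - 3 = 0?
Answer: -290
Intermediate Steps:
l = 3/2 (l = 3/2 + (½)*0 = 3/2 + 0 = 3/2 ≈ 1.5000)
f(K) = -4
v = -5
m = -2 (m = (-7 + 9) - 4 = 2 - 4 = -2)
(-29*m)*v = -29*(-2)*(-5) = 58*(-5) = -290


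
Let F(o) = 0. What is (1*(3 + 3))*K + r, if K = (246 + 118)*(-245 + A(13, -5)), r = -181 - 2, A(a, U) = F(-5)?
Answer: -535263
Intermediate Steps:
A(a, U) = 0
r = -183
K = -89180 (K = (246 + 118)*(-245 + 0) = 364*(-245) = -89180)
(1*(3 + 3))*K + r = (1*(3 + 3))*(-89180) - 183 = (1*6)*(-89180) - 183 = 6*(-89180) - 183 = -535080 - 183 = -535263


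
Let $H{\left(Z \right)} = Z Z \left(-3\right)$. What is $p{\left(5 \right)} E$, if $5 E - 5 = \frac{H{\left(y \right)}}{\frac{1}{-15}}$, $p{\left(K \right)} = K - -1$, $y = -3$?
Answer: $492$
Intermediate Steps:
$H{\left(Z \right)} = - 3 Z^{2}$ ($H{\left(Z \right)} = Z^{2} \left(-3\right) = - 3 Z^{2}$)
$p{\left(K \right)} = 1 + K$ ($p{\left(K \right)} = K + 1 = 1 + K$)
$E = 82$ ($E = 1 + \frac{- 3 \left(-3\right)^{2} \frac{1}{\frac{1}{-15}}}{5} = 1 + \frac{\left(-3\right) 9 \frac{1}{- \frac{1}{15}}}{5} = 1 + \frac{\left(-27\right) \left(-15\right)}{5} = 1 + \frac{1}{5} \cdot 405 = 1 + 81 = 82$)
$p{\left(5 \right)} E = \left(1 + 5\right) 82 = 6 \cdot 82 = 492$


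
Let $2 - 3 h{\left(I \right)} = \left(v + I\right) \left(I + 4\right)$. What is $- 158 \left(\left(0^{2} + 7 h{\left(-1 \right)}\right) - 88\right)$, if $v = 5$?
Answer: $\frac{52772}{3} \approx 17591.0$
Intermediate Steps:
$h{\left(I \right)} = \frac{2}{3} - \frac{\left(4 + I\right) \left(5 + I\right)}{3}$ ($h{\left(I \right)} = \frac{2}{3} - \frac{\left(5 + I\right) \left(I + 4\right)}{3} = \frac{2}{3} - \frac{\left(5 + I\right) \left(4 + I\right)}{3} = \frac{2}{3} - \frac{\left(4 + I\right) \left(5 + I\right)}{3}$)
$- 158 \left(\left(0^{2} + 7 h{\left(-1 \right)}\right) - 88\right) = - 158 \left(\left(0^{2} + 7 \left(-6 - -3 - \frac{\left(-1\right)^{2}}{3}\right)\right) - 88\right) = - 158 \left(\left(0 + 7 \left(-6 + 3 - \frac{1}{3}\right)\right) - 88\right) = - 158 \left(\left(0 + 7 \left(- \frac{10}{3}\right)\right) - 88\right) = - 158 \left(\left(0 - \frac{70}{3}\right) - 88\right) = - 158 \left(- \frac{70}{3} - 88\right) = \left(-158\right) \left(- \frac{334}{3}\right) = \frac{52772}{3}$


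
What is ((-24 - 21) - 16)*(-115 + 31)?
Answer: 5124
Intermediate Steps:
((-24 - 21) - 16)*(-115 + 31) = (-45 - 16)*(-84) = -61*(-84) = 5124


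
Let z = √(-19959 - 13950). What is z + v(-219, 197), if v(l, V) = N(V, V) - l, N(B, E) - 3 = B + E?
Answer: 616 + I*√33909 ≈ 616.0 + 184.14*I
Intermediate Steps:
N(B, E) = 3 + B + E (N(B, E) = 3 + (B + E) = 3 + B + E)
z = I*√33909 (z = √(-33909) = I*√33909 ≈ 184.14*I)
v(l, V) = 3 - l + 2*V (v(l, V) = (3 + V + V) - l = (3 + 2*V) - l = 3 - l + 2*V)
z + v(-219, 197) = I*√33909 + (3 - 1*(-219) + 2*197) = I*√33909 + (3 + 219 + 394) = I*√33909 + 616 = 616 + I*√33909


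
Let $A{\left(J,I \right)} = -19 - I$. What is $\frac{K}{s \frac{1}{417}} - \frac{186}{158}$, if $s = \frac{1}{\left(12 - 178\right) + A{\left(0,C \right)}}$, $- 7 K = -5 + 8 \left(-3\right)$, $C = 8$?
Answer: $- \frac{184382622}{553} \approx -3.3342 \cdot 10^{5}$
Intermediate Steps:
$K = \frac{29}{7}$ ($K = - \frac{-5 + 8 \left(-3\right)}{7} = - \frac{-5 - 24}{7} = \left(- \frac{1}{7}\right) \left(-29\right) = \frac{29}{7} \approx 4.1429$)
$s = - \frac{1}{193}$ ($s = \frac{1}{\left(12 - 178\right) - 27} = \frac{1}{-166 - 27} = \frac{1}{-193} = - \frac{1}{193} \approx -0.0051813$)
$\frac{K}{s \frac{1}{417}} - \frac{186}{158} = \frac{29}{7 \left(- \frac{1}{193 \cdot 417}\right)} - \frac{186}{158} = \frac{29}{7 \left(\left(- \frac{1}{193}\right) \frac{1}{417}\right)} - \frac{93}{79} = \frac{29}{7 \left(- \frac{1}{80481}\right)} - \frac{93}{79} = \frac{29}{7} \left(-80481\right) - \frac{93}{79} = - \frac{2333949}{7} - \frac{93}{79} = - \frac{184382622}{553}$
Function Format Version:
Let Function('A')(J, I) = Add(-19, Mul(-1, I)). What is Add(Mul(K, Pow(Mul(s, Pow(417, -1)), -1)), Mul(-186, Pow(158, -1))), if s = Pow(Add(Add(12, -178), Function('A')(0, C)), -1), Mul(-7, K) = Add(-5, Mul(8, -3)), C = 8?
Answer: Rational(-184382622, 553) ≈ -3.3342e+5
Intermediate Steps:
K = Rational(29, 7) (K = Mul(Rational(-1, 7), Add(-5, Mul(8, -3))) = Mul(Rational(-1, 7), Add(-5, -24)) = Mul(Rational(-1, 7), -29) = Rational(29, 7) ≈ 4.1429)
s = Rational(-1, 193) (s = Pow(Add(Add(12, -178), Add(-19, Mul(-1, 8))), -1) = Pow(Add(-166, Add(-19, -8)), -1) = Pow(Add(-166, -27), -1) = Pow(-193, -1) = Rational(-1, 193) ≈ -0.0051813)
Add(Mul(K, Pow(Mul(s, Pow(417, -1)), -1)), Mul(-186, Pow(158, -1))) = Add(Mul(Rational(29, 7), Pow(Mul(Rational(-1, 193), Pow(417, -1)), -1)), Mul(-186, Pow(158, -1))) = Add(Mul(Rational(29, 7), Pow(Mul(Rational(-1, 193), Rational(1, 417)), -1)), Mul(-186, Rational(1, 158))) = Add(Mul(Rational(29, 7), Pow(Rational(-1, 80481), -1)), Rational(-93, 79)) = Add(Mul(Rational(29, 7), -80481), Rational(-93, 79)) = Add(Rational(-2333949, 7), Rational(-93, 79)) = Rational(-184382622, 553)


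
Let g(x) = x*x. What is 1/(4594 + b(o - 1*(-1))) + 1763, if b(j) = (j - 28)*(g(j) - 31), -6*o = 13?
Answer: 2078628343/1179029 ≈ 1763.0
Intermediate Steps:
o = -13/6 (o = -1/6*13 = -13/6 ≈ -2.1667)
g(x) = x**2
b(j) = (-31 + j**2)*(-28 + j) (b(j) = (j - 28)*(j**2 - 31) = (-28 + j)*(-31 + j**2) = (-31 + j**2)*(-28 + j))
1/(4594 + b(o - 1*(-1))) + 1763 = 1/(4594 + (868 + (-13/6 - 1*(-1))**3 - 31*(-13/6 - 1*(-1)) - 28*(-13/6 - 1*(-1))**2)) + 1763 = 1/(4594 + (868 + (-13/6 + 1)**3 - 31*(-13/6 + 1) - 28*(-13/6 + 1)**2)) + 1763 = 1/(4594 + (868 + (-7/6)**3 - 31*(-7/6) - 28*(-7/6)**2)) + 1763 = 1/(4594 + (868 - 343/216 + 217/6 - 28*49/36)) + 1763 = 1/(4594 + (868 - 343/216 + 217/6 - 343/9)) + 1763 = 1/(4594 + 186725/216) + 1763 = 1/(1179029/216) + 1763 = 216/1179029 + 1763 = 2078628343/1179029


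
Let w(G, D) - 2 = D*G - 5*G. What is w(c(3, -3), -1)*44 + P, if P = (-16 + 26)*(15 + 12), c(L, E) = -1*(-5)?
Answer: -962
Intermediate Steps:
c(L, E) = 5
w(G, D) = 2 - 5*G + D*G (w(G, D) = 2 + (D*G - 5*G) = 2 + (-5*G + D*G) = 2 - 5*G + D*G)
P = 270 (P = 10*27 = 270)
w(c(3, -3), -1)*44 + P = (2 - 5*5 - 1*5)*44 + 270 = (2 - 25 - 5)*44 + 270 = -28*44 + 270 = -1232 + 270 = -962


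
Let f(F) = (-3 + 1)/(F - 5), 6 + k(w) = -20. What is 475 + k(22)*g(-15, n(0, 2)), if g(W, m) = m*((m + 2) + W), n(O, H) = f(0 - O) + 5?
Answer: 38551/25 ≈ 1542.0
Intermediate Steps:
k(w) = -26 (k(w) = -6 - 20 = -26)
f(F) = -2/(-5 + F)
n(O, H) = 5 - 2/(-5 - O) (n(O, H) = -2/(-5 + (0 - O)) + 5 = -2/(-5 - O) + 5 = 5 - 2/(-5 - O))
g(W, m) = m*(2 + W + m) (g(W, m) = m*((2 + m) + W) = m*(2 + W + m))
475 + k(22)*g(-15, n(0, 2)) = 475 - 26*(27 + 5*0)/(5 + 0)*(2 - 15 + (27 + 5*0)/(5 + 0)) = 475 - 26*(27 + 0)/5*(2 - 15 + (27 + 0)/5) = 475 - 26*(1/5)*27*(2 - 15 + (1/5)*27) = 475 - 702*(2 - 15 + 27/5)/5 = 475 - 702*(-38)/(5*5) = 475 - 26*(-1026/25) = 475 + 26676/25 = 38551/25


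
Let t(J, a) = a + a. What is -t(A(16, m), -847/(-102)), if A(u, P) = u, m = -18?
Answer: -847/51 ≈ -16.608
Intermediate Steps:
t(J, a) = 2*a
-t(A(16, m), -847/(-102)) = -2*(-847/(-102)) = -2*(-847*(-1/102)) = -2*847/102 = -1*847/51 = -847/51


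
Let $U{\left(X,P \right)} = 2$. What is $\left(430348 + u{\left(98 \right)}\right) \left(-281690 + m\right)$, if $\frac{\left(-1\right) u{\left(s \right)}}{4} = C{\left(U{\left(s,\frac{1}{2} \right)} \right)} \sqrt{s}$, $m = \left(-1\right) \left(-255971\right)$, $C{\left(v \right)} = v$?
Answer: $-11068120212 + 1440264 \sqrt{2} \approx -1.1066 \cdot 10^{10}$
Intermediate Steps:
$m = 255971$
$u{\left(s \right)} = - 8 \sqrt{s}$ ($u{\left(s \right)} = - 4 \cdot 2 \sqrt{s} = - 8 \sqrt{s}$)
$\left(430348 + u{\left(98 \right)}\right) \left(-281690 + m\right) = \left(430348 - 8 \sqrt{98}\right) \left(-281690 + 255971\right) = \left(430348 - 8 \cdot 7 \sqrt{2}\right) \left(-25719\right) = \left(430348 - 56 \sqrt{2}\right) \left(-25719\right) = -11068120212 + 1440264 \sqrt{2}$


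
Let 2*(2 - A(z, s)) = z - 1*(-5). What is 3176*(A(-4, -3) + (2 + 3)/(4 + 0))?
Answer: 8734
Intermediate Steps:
A(z, s) = -½ - z/2 (A(z, s) = 2 - (z - 1*(-5))/2 = 2 - (z + 5)/2 = 2 - (5 + z)/2 = 2 + (-5/2 - z/2) = -½ - z/2)
3176*(A(-4, -3) + (2 + 3)/(4 + 0)) = 3176*((-½ - ½*(-4)) + (2 + 3)/(4 + 0)) = 3176*((-½ + 2) + 5/4) = 3176*(3/2 + 5*(¼)) = 3176*(3/2 + 5/4) = 3176*(11/4) = 8734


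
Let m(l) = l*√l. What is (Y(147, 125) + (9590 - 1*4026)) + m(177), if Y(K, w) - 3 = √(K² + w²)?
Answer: 5567 + √37234 + 177*√177 ≈ 8114.8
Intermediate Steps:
m(l) = l^(3/2)
Y(K, w) = 3 + √(K² + w²)
(Y(147, 125) + (9590 - 1*4026)) + m(177) = ((3 + √(147² + 125²)) + (9590 - 1*4026)) + 177^(3/2) = ((3 + √(21609 + 15625)) + (9590 - 4026)) + 177*√177 = ((3 + √37234) + 5564) + 177*√177 = (5567 + √37234) + 177*√177 = 5567 + √37234 + 177*√177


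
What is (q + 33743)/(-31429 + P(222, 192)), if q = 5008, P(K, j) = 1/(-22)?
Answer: -852522/691439 ≈ -1.2330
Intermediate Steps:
P(K, j) = -1/22
(q + 33743)/(-31429 + P(222, 192)) = (5008 + 33743)/(-31429 - 1/22) = 38751/(-691439/22) = 38751*(-22/691439) = -852522/691439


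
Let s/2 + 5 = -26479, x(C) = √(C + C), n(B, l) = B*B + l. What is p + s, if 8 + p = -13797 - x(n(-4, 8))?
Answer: -66773 - 4*√3 ≈ -66780.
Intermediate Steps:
n(B, l) = l + B² (n(B, l) = B² + l = l + B²)
x(C) = √2*√C (x(C) = √(2*C) = √2*√C)
s = -52968 (s = -10 + 2*(-26479) = -10 - 52958 = -52968)
p = -13805 - 4*√3 (p = -8 + (-13797 - √2*√(8 + (-4)²)) = -8 + (-13797 - √2*√(8 + 16)) = -8 + (-13797 - √2*√24) = -8 + (-13797 - √2*2*√6) = -8 + (-13797 - 4*√3) = -13805 - 4*√3 ≈ -13812.)
p + s = (-13805 - 4*√3) - 52968 = -66773 - 4*√3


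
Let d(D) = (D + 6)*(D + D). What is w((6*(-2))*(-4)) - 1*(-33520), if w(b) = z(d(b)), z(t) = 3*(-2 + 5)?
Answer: 33529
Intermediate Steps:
d(D) = 2*D*(6 + D) (d(D) = (6 + D)*(2*D) = 2*D*(6 + D))
z(t) = 9 (z(t) = 3*3 = 9)
w(b) = 9
w((6*(-2))*(-4)) - 1*(-33520) = 9 - 1*(-33520) = 9 + 33520 = 33529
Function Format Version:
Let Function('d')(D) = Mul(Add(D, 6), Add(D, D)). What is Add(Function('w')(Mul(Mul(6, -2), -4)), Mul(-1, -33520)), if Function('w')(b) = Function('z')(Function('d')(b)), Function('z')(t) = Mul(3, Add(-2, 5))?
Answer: 33529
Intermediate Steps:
Function('d')(D) = Mul(2, D, Add(6, D)) (Function('d')(D) = Mul(Add(6, D), Mul(2, D)) = Mul(2, D, Add(6, D)))
Function('z')(t) = 9 (Function('z')(t) = Mul(3, 3) = 9)
Function('w')(b) = 9
Add(Function('w')(Mul(Mul(6, -2), -4)), Mul(-1, -33520)) = Add(9, Mul(-1, -33520)) = Add(9, 33520) = 33529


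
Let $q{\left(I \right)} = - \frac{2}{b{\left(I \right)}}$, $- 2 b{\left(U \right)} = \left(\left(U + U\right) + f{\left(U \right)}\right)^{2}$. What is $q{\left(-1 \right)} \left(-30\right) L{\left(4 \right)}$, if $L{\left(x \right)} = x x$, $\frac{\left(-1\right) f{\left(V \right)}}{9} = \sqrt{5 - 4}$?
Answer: $- \frac{1920}{121} \approx -15.868$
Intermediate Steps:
$f{\left(V \right)} = -9$ ($f{\left(V \right)} = - 9 \sqrt{5 - 4} = - 9 \sqrt{1} = \left(-9\right) 1 = -9$)
$b{\left(U \right)} = - \frac{\left(-9 + 2 U\right)^{2}}{2}$ ($b{\left(U \right)} = - \frac{\left(\left(U + U\right) - 9\right)^{2}}{2} = - \frac{\left(2 U - 9\right)^{2}}{2} = - \frac{\left(-9 + 2 U\right)^{2}}{2}$)
$q{\left(I \right)} = \frac{4}{\left(-9 + 2 I\right)^{2}}$ ($q{\left(I \right)} = - \frac{2}{\left(- \frac{1}{2}\right) \left(-9 + 2 I\right)^{2}} = - 2 \left(- \frac{2}{\left(-9 + 2 I\right)^{2}}\right) = \frac{4}{\left(-9 + 2 I\right)^{2}}$)
$L{\left(x \right)} = x^{2}$
$q{\left(-1 \right)} \left(-30\right) L{\left(4 \right)} = \frac{4}{\left(-9 + 2 \left(-1\right)\right)^{2}} \left(-30\right) 4^{2} = \frac{4}{\left(-9 - 2\right)^{2}} \left(-30\right) 16 = \frac{4}{121} \left(-30\right) 16 = \left(- \frac{120}{121}\right) 16 = - \frac{1920}{121}$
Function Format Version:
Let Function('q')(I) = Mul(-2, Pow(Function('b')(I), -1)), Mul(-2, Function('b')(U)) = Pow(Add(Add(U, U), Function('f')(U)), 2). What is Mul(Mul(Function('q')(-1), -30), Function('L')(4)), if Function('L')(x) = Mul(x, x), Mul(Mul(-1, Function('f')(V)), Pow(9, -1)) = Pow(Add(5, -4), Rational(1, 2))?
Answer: Rational(-1920, 121) ≈ -15.868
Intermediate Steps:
Function('f')(V) = -9 (Function('f')(V) = Mul(-9, Pow(Add(5, -4), Rational(1, 2))) = Mul(-9, Pow(1, Rational(1, 2))) = Mul(-9, 1) = -9)
Function('b')(U) = Mul(Rational(-1, 2), Pow(Add(-9, Mul(2, U)), 2)) (Function('b')(U) = Mul(Rational(-1, 2), Pow(Add(Add(U, U), -9), 2)) = Mul(Rational(-1, 2), Pow(Add(Mul(2, U), -9), 2)) = Mul(Rational(-1, 2), Pow(Add(-9, Mul(2, U)), 2)))
Function('q')(I) = Mul(4, Pow(Add(-9, Mul(2, I)), -2)) (Function('q')(I) = Mul(-2, Pow(Mul(Rational(-1, 2), Pow(Add(-9, Mul(2, I)), 2)), -1)) = Mul(-2, Mul(-2, Pow(Add(-9, Mul(2, I)), -2))) = Mul(4, Pow(Add(-9, Mul(2, I)), -2)))
Function('L')(x) = Pow(x, 2)
Mul(Mul(Function('q')(-1), -30), Function('L')(4)) = Mul(Mul(Mul(4, Pow(Add(-9, Mul(2, -1)), -2)), -30), Pow(4, 2)) = Mul(Mul(Mul(4, Pow(Add(-9, -2), -2)), -30), 16) = Mul(Mul(Mul(4, Pow(-11, -2)), -30), 16) = Mul(Mul(Mul(4, Rational(1, 121)), -30), 16) = Mul(Mul(Rational(4, 121), -30), 16) = Mul(Rational(-120, 121), 16) = Rational(-1920, 121)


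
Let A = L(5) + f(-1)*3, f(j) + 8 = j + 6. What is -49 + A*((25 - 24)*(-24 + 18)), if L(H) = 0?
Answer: 5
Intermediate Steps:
f(j) = -2 + j (f(j) = -8 + (j + 6) = -8 + (6 + j) = -2 + j)
A = -9 (A = 0 + (-2 - 1)*3 = 0 - 3*3 = 0 - 9 = -9)
-49 + A*((25 - 24)*(-24 + 18)) = -49 - 9*(25 - 24)*(-24 + 18) = -49 - 9*(-6) = -49 + 54 = 5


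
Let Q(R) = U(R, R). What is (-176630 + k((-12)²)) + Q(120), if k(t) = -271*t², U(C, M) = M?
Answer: -5795966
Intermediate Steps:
Q(R) = R
(-176630 + k((-12)²)) + Q(120) = (-176630 - 271*((-12)²)²) + 120 = (-176630 - 271*144²) + 120 = (-176630 - 271*20736) + 120 = (-176630 - 5619456) + 120 = -5796086 + 120 = -5795966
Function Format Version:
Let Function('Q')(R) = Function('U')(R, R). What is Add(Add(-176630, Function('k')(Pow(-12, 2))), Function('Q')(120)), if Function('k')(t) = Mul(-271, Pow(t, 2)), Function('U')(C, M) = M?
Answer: -5795966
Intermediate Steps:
Function('Q')(R) = R
Add(Add(-176630, Function('k')(Pow(-12, 2))), Function('Q')(120)) = Add(Add(-176630, Mul(-271, Pow(Pow(-12, 2), 2))), 120) = Add(Add(-176630, Mul(-271, Pow(144, 2))), 120) = Add(Add(-176630, Mul(-271, 20736)), 120) = Add(Add(-176630, -5619456), 120) = Add(-5796086, 120) = -5795966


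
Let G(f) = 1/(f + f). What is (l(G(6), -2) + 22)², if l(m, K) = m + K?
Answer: 58081/144 ≈ 403.34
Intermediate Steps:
G(f) = 1/(2*f)
l(m, K) = K + m
(l(G(6), -2) + 22)² = ((-2 + (½)/6) + 22)² = ((-2 + (½)*(⅙)) + 22)² = ((-2 + 1/12) + 22)² = (-23/12 + 22)² = (241/12)² = 58081/144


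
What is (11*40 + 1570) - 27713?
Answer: -25703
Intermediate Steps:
(11*40 + 1570) - 27713 = (440 + 1570) - 27713 = 2010 - 27713 = -25703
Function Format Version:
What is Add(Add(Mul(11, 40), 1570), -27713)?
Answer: -25703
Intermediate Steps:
Add(Add(Mul(11, 40), 1570), -27713) = Add(Add(440, 1570), -27713) = Add(2010, -27713) = -25703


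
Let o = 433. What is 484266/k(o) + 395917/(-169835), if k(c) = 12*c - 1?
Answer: 16037705459/176458565 ≈ 90.886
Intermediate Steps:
k(c) = -1 + 12*c
484266/k(o) + 395917/(-169835) = 484266/(-1 + 12*433) + 395917/(-169835) = 484266/(-1 + 5196) + 395917*(-1/169835) = 484266/5195 - 395917/169835 = 16037705459/176458565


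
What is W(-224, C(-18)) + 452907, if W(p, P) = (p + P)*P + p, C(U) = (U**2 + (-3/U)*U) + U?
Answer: 476620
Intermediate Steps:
C(U) = -3 + U + U**2 (C(U) = (U**2 - 3) + U = (-3 + U**2) + U = -3 + U + U**2)
W(p, P) = p + P*(P + p) (W(p, P) = (P + p)*P + p = P*(P + p) + p = p + P*(P + p))
W(-224, C(-18)) + 452907 = (-224 + (-3 - 18 + (-18)**2)**2 + (-3 - 18 + (-18)**2)*(-224)) + 452907 = (-224 + (-3 - 18 + 324)**2 + (-3 - 18 + 324)*(-224)) + 452907 = (-224 + 303**2 + 303*(-224)) + 452907 = (-224 + 91809 - 67872) + 452907 = 23713 + 452907 = 476620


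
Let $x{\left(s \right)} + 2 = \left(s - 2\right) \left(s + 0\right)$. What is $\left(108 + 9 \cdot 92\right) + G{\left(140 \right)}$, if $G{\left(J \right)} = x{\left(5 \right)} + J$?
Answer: $1089$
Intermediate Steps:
$x{\left(s \right)} = -2 + s \left(-2 + s\right)$ ($x{\left(s \right)} = -2 + \left(s - 2\right) \left(s + 0\right) = -2 + \left(-2 + s\right) s = -2 + s \left(-2 + s\right)$)
$G{\left(J \right)} = 13 + J$ ($G{\left(J \right)} = \left(-2 + 5^{2} - 10\right) + J = \left(-2 + 25 - 10\right) + J = 13 + J$)
$\left(108 + 9 \cdot 92\right) + G{\left(140 \right)} = \left(108 + 9 \cdot 92\right) + \left(13 + 140\right) = \left(108 + 828\right) + 153 = 936 + 153 = 1089$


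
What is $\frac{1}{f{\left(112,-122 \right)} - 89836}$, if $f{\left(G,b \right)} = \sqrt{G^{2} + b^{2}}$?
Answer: $- \frac{22459}{2017619867} - \frac{\sqrt{6857}}{4035239734} \approx -1.1152 \cdot 10^{-5}$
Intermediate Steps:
$\frac{1}{f{\left(112,-122 \right)} - 89836} = \frac{1}{\sqrt{112^{2} + \left(-122\right)^{2}} - 89836} = \frac{1}{\sqrt{12544 + 14884} - 89836} = \frac{1}{\sqrt{27428} - 89836} = \frac{1}{2 \sqrt{6857} - 89836} = \frac{1}{-89836 + 2 \sqrt{6857}}$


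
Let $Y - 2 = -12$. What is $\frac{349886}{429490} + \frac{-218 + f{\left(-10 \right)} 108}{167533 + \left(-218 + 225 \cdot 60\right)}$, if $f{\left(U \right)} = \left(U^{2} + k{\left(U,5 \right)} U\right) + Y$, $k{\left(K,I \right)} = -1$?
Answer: $\frac{233825863}{267787015} \approx 0.87318$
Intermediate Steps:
$Y = -10$ ($Y = 2 - 12 = -10$)
$f{\left(U \right)} = -10 + U^{2} - U$ ($f{\left(U \right)} = \left(U^{2} - U\right) - 10 = -10 + U^{2} - U$)
$\frac{349886}{429490} + \frac{-218 + f{\left(-10 \right)} 108}{167533 + \left(-218 + 225 \cdot 60\right)} = \frac{349886}{429490} + \frac{-218 + \left(-10 + \left(-10\right)^{2} - -10\right) 108}{167533 + \left(-218 + 225 \cdot 60\right)} = 349886 \cdot \frac{1}{429490} + \frac{-218 + \left(-10 + 100 + 10\right) 108}{167533 + \left(-218 + 13500\right)} = \frac{174943}{214745} + \frac{-218 + 100 \cdot 108}{167533 + 13282} = \frac{174943}{214745} + \frac{-218 + 10800}{180815} = \frac{174943}{214745} + 10582 \cdot \frac{1}{180815} = \frac{174943}{214745} + \frac{10582}{180815} = \frac{233825863}{267787015}$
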